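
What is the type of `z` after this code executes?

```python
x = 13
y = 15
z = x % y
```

int % int = int

int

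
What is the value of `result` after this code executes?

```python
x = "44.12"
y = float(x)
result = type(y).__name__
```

x is str; y is float; result = 'float'

'float'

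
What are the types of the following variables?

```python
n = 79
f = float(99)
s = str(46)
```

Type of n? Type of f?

n is assigned a bare integer (no decimal point), so it is an int; f is assigned the result of calling float(), which returns a float

int, float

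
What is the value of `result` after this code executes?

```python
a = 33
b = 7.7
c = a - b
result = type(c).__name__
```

a is int; b is float; c is float; result = 'float'

'float'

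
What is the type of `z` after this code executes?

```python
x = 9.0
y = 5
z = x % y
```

float % int = float

float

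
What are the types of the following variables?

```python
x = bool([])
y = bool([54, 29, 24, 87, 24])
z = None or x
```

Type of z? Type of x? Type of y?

None or bool returns the bool; bool() returns bool; bool() returns bool

bool, bool, bool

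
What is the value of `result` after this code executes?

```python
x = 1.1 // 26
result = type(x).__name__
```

x is float; result = 'float'

'float'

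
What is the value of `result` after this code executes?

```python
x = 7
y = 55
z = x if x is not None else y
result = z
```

x = 7; y = 55; z = 7; result = 7

7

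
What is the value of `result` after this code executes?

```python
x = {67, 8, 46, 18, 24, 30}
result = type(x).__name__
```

x is set; result = 'set'

'set'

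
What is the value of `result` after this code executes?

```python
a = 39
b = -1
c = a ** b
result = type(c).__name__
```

a is int; b is int; c is float; result = 'float'

'float'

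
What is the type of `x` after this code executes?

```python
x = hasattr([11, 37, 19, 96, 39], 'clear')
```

hasattr() returns bool

bool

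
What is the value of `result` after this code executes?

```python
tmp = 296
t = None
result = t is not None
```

tmp = 296; t = None; result = False

False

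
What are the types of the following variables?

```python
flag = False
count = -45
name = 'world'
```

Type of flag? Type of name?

flag is assigned the constant False, which has type bool; name is assigned a quoted string literal, so it is a str

bool, str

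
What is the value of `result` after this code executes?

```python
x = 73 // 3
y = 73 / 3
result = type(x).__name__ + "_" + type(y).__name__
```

x is int; y is float; result = 'int_float'

'int_float'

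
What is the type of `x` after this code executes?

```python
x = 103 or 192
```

'or' returns first truthy value (int)

int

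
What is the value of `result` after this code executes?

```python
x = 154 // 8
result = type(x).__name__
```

x is int; result = 'int'

'int'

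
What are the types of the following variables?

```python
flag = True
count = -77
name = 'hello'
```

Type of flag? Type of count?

flag is assigned the constant True, which has type bool; count is assigned a bare integer (no decimal point), so it is an int

bool, int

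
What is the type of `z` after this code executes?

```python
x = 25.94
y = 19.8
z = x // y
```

float // float = float

float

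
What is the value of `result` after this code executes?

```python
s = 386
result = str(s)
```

s = 386; result = '386'

'386'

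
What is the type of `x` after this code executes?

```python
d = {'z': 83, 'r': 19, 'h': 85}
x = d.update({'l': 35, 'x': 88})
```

dict.update() returns None

NoneType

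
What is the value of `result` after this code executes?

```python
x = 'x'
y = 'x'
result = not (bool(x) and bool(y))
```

x = 'x'; y = 'x'; result = False

False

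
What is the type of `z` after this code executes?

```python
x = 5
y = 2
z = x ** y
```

positive int ** positive int = int

int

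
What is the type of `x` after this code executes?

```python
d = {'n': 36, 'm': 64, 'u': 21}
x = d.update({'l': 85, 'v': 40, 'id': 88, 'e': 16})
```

dict.update() returns None

NoneType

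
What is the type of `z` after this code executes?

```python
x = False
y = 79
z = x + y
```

bool + int = int (bool is subclass of int)

int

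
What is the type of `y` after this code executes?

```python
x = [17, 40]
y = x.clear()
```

list.clear() returns None

NoneType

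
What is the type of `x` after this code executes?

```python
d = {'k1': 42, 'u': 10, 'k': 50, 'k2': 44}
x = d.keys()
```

.keys() returns dict_keys view

dict_keys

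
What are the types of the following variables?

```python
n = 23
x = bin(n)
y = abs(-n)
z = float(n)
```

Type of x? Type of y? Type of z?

bin() returns str; abs() of int returns int; float() returns float

str, int, float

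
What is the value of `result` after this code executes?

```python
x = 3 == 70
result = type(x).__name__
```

x is bool; result = 'bool'

'bool'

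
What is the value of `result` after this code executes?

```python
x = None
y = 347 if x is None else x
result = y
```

x = None; y = 347; result = 347

347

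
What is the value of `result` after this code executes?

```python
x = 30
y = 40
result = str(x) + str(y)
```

x = 30; y = 40; result = '3040'

'3040'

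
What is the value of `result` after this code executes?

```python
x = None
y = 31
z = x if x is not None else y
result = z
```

x = None; y = 31; z = 31; result = 31

31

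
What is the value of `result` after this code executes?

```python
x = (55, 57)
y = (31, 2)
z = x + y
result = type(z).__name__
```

x is tuple; y is tuple; z is tuple; result = 'tuple'

'tuple'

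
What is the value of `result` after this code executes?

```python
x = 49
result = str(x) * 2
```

x = 49; result = '4949'

'4949'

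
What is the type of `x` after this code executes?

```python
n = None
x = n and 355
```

'and' returns first falsy value (None)

NoneType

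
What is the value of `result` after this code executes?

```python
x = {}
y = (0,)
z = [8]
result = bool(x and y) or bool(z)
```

x = {}; y = (0,); z = [8]; result = True

True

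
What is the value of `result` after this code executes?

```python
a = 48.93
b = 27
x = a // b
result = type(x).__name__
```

a is float; b is int; x is float; result = 'float'

'float'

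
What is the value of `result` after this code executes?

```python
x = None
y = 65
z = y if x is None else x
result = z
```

x = None; y = 65; z = 65; result = 65

65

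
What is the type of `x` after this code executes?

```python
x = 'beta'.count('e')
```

str.count() returns int

int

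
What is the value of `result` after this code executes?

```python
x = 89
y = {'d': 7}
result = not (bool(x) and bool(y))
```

x = 89; y = {'d': 7}; result = False

False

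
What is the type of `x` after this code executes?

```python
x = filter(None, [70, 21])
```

filter() returns a filter object

filter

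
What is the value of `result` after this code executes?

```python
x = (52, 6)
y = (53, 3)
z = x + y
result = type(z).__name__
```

x is tuple; y is tuple; z is tuple; result = 'tuple'

'tuple'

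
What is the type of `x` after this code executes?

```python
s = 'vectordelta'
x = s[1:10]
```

Slicing a str returns str

str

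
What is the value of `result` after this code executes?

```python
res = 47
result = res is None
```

res = 47; result = False

False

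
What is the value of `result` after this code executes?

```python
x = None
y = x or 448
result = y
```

x = None; y = 448; result = 448

448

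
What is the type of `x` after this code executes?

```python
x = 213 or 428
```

'or' returns first truthy value (int)

int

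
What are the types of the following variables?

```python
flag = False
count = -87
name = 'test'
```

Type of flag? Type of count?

flag is assigned the constant False, which has type bool; count is assigned a bare integer (no decimal point), so it is an int

bool, int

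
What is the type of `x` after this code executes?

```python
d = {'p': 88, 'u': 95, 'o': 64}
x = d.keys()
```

.keys() returns dict_keys view

dict_keys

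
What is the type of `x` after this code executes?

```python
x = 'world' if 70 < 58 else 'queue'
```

Both branches of conditional are str

str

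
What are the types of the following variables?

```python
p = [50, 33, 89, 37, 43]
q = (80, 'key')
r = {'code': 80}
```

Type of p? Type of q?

p is assigned a list literal (square brackets); q is assigned a tuple (parenthesized, comma-separated values)

list, tuple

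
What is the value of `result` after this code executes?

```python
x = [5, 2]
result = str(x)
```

x = [5, 2]; result = '[5, 2]'

'[5, 2]'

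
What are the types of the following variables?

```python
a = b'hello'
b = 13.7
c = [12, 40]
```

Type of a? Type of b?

a is assigned a bytes literal (b'...' prefix); b is assigned a number with a decimal point, so it is a float

bytes, float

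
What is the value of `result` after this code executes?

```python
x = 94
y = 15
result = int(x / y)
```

x = 94; y = 15; result = 6

6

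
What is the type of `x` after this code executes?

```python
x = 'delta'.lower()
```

str.lower() returns str

str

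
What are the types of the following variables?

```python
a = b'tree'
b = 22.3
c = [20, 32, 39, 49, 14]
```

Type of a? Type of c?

a is assigned a bytes literal (b'...' prefix); c is assigned a list literal (square brackets)

bytes, list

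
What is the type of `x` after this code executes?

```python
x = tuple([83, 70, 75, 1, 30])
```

tuple() constructor returns tuple

tuple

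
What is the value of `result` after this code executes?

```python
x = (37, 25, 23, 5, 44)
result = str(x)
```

x = (37, 25, 23, 5, 44); result = '(37, 25, 23, 5, 44)'

'(37, 25, 23, 5, 44)'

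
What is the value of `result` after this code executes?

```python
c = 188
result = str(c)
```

c = 188; result = '188'

'188'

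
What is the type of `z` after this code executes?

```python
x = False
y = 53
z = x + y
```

bool + int = int (bool is subclass of int)

int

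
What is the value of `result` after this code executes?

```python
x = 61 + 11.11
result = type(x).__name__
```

x is float; result = 'float'

'float'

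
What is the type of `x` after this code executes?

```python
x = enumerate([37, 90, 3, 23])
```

enumerate() returns an enumerate object

enumerate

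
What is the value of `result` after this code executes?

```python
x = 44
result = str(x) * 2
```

x = 44; result = '4444'

'4444'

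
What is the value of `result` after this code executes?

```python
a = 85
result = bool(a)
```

a = 85; result = True

True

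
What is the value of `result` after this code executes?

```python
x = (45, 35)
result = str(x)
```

x = (45, 35); result = '(45, 35)'

'(45, 35)'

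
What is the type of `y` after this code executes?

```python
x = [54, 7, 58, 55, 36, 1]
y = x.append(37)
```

list.append() returns None (mutates in place)

NoneType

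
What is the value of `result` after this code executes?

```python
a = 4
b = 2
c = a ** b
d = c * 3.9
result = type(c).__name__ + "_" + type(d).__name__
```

a is int; b is int; c is int; d is float; result = 'int_float'

'int_float'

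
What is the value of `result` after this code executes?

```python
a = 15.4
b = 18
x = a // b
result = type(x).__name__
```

a is float; b is int; x is float; result = 'float'

'float'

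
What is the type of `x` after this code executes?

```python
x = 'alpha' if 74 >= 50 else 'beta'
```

Both branches of conditional are str

str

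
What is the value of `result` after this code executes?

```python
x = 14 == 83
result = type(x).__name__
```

x is bool; result = 'bool'

'bool'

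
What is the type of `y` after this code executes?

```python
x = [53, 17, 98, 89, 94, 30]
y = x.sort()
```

list.sort() returns None (mutates in place)

NoneType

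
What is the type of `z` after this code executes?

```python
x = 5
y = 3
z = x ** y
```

positive int ** positive int = int

int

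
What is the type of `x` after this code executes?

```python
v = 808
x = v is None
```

'is' comparison returns bool

bool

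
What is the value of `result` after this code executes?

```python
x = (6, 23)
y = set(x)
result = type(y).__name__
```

x is tuple; y is set; result = 'set'

'set'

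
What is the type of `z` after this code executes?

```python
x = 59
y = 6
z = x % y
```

int % int = int

int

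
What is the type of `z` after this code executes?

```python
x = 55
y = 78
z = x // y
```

int // int = int

int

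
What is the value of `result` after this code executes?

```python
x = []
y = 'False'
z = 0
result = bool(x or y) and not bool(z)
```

x = []; y = 'False'; z = 0; result = True

True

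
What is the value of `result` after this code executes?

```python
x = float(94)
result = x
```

x = 94.0; result = 94.0

94.0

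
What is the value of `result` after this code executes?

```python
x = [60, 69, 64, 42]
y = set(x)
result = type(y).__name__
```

x is list; y is set; result = 'set'

'set'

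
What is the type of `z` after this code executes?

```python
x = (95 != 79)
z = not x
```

'not' returns bool

bool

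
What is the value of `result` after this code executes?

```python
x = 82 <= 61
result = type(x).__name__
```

x is bool; result = 'bool'

'bool'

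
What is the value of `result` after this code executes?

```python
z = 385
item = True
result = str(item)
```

z = 385; item = True; result = 'True'

'True'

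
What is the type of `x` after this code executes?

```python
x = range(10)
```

range() returns a range object

range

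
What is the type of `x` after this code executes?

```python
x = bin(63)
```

bin() returns str representation

str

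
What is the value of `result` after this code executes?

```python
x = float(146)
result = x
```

x = 146.0; result = 146.0

146.0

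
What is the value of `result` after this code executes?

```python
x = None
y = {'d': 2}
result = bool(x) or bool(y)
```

x = None; y = {'d': 2}; result = True

True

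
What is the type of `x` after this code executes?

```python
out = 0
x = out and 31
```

'and' returns first falsy value (0 is int)

int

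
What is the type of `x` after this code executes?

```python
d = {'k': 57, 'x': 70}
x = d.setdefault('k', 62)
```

dict.setdefault() returns the (existing or default) value

int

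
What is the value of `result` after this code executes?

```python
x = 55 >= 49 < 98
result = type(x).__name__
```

x is bool; result = 'bool'

'bool'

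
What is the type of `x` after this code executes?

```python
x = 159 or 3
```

'or' returns first truthy value (int)

int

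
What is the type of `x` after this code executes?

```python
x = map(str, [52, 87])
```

map() returns a map object

map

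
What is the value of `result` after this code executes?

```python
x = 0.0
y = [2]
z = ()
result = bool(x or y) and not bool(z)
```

x = 0.0; y = [2]; z = (); result = True

True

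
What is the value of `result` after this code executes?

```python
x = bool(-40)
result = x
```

x = True; result = True

True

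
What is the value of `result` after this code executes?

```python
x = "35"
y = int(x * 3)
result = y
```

x = '35'; y = 353535; result = 353535

353535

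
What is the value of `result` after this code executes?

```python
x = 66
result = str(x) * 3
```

x = 66; result = '666666'

'666666'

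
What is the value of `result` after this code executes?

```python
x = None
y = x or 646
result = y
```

x = None; y = 646; result = 646

646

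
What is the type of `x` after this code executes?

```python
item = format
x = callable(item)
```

callable() returns bool

bool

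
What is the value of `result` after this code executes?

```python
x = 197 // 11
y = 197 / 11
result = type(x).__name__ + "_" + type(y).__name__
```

x is int; y is float; result = 'int_float'

'int_float'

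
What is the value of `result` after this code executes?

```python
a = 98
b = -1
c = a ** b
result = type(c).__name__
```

a is int; b is int; c is float; result = 'float'

'float'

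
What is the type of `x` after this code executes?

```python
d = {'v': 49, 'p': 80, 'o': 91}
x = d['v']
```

Accessing dict[str, int] with str key returns int

int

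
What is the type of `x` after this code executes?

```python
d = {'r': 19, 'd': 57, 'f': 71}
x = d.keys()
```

.keys() returns dict_keys view

dict_keys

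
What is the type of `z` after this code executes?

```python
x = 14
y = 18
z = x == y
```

Equality comparison returns bool

bool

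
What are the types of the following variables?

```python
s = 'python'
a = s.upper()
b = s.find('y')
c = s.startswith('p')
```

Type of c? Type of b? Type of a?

startswith() returns bool; find() returns int; upper() returns str

bool, int, str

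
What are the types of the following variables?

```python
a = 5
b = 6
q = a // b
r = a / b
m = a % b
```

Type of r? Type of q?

/ returns float; // returns int

float, int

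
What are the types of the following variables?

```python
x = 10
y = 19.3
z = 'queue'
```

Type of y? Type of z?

y is assigned a number with a decimal point, so it is a float; z is assigned a quoted string literal, so it is a str

float, str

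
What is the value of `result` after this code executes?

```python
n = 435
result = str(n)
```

n = 435; result = '435'

'435'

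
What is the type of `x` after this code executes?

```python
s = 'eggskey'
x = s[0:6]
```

Slicing a str returns str

str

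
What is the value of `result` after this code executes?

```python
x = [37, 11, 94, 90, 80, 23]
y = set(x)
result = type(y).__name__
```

x is list; y is set; result = 'set'

'set'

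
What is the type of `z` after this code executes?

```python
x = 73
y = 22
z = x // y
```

int // int = int

int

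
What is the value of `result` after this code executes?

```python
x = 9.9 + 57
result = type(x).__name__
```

x is float; result = 'float'

'float'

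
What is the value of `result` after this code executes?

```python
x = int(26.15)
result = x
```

x = 26; result = 26

26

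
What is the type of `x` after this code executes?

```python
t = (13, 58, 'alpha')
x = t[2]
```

Index 2 of tuple is a str literal

str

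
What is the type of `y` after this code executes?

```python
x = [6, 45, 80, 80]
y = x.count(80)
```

list.count() returns int

int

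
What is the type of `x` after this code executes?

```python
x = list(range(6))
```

list(range()) returns list

list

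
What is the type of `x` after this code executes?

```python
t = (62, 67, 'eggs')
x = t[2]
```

Index 2 of tuple is a str literal

str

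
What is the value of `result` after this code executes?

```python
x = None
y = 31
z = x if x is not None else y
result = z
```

x = None; y = 31; z = 31; result = 31

31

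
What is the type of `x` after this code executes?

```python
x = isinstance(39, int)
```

isinstance() returns bool

bool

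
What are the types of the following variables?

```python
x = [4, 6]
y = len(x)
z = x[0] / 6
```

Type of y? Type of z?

len() returns int; int / int = float

int, float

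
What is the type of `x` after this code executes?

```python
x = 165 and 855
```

'and' with truthy values returns last operand (int)

int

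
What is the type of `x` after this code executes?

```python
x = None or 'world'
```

'or' with None returns the other truthy value (str)

str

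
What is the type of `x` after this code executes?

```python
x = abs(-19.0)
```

abs() of float returns float

float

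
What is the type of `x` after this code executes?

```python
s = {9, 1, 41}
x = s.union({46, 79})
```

set.union() returns a new set

set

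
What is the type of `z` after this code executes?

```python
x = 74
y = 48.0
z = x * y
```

int * float = float

float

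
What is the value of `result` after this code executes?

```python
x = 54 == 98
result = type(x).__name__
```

x is bool; result = 'bool'

'bool'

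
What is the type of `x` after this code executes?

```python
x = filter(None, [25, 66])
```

filter() returns a filter object

filter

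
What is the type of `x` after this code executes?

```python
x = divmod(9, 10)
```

divmod() returns tuple of (quotient, remainder)

tuple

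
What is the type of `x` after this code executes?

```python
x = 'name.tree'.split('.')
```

str.split() returns list

list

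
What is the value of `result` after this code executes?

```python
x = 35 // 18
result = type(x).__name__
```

x is int; result = 'int'

'int'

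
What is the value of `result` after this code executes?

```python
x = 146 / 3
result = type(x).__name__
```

x is float; result = 'float'

'float'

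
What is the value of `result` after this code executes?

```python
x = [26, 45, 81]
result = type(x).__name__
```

x is list; result = 'list'

'list'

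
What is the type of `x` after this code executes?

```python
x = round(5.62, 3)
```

round() with decimal places returns float

float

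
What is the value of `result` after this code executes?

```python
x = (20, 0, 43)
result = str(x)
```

x = (20, 0, 43); result = '(20, 0, 43)'

'(20, 0, 43)'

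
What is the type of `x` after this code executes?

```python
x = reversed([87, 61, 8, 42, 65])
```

reversed() on a list returns list_reverseiterator

list_reverseiterator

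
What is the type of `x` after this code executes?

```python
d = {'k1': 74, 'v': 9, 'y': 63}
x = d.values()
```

.values() returns dict_values view

dict_values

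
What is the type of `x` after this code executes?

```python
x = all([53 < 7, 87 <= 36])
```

all() returns bool

bool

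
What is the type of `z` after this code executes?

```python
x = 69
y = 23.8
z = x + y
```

int + float = float

float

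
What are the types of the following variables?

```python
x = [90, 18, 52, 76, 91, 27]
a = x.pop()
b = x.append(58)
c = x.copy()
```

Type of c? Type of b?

copy() returns list; append() returns None

list, NoneType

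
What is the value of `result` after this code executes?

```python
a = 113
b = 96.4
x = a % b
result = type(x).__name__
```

a is int; b is float; x is float; result = 'float'

'float'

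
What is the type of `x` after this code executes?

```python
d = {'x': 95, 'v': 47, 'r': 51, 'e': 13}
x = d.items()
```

dict.items() returns dict_items view

dict_items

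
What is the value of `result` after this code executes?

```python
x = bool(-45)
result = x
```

x = True; result = True

True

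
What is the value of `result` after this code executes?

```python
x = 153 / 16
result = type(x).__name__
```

x is float; result = 'float'

'float'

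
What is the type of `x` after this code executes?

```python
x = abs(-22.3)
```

abs() of float returns float

float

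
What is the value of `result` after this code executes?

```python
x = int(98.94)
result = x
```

x = 98; result = 98

98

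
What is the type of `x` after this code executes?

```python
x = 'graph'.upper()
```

str.upper() returns str

str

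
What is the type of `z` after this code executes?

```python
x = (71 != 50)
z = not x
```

'not' returns bool

bool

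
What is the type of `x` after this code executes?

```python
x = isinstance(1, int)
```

isinstance() returns bool

bool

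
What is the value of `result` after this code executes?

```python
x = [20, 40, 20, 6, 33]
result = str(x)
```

x = [20, 40, 20, 6, 33]; result = '[20, 40, 20, 6, 33]'

'[20, 40, 20, 6, 33]'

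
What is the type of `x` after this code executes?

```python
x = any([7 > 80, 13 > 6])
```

any() returns bool

bool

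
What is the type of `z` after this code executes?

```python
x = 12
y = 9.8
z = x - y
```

int - float = float

float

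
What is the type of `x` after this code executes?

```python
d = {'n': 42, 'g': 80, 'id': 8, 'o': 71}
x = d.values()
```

.values() returns dict_values view

dict_values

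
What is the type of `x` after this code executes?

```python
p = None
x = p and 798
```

'and' returns first falsy value (None)

NoneType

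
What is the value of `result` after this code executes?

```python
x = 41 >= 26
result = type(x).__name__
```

x is bool; result = 'bool'

'bool'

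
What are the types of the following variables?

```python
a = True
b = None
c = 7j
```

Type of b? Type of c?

b is assigned None, whose type is NoneType; c is assigned 7j, an imaginary literal (j suffix), which has type complex

NoneType, complex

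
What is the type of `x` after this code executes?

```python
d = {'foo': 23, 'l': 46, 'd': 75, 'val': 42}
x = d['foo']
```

Accessing dict[str, int] with str key returns int

int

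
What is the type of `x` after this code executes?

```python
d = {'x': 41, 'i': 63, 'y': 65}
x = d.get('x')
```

dict.get() returns value type when found

int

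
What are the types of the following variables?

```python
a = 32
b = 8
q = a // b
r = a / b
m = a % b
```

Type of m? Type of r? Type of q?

% of ints returns int; / returns float; // returns int

int, float, int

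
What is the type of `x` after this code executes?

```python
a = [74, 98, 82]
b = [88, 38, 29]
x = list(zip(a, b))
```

list(zip()) returns a list of tuples

list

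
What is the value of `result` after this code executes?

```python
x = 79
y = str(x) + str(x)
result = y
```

x = 79; y = '7979'; result = '7979'

'7979'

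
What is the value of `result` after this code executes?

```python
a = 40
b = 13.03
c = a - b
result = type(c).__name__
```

a is int; b is float; c is float; result = 'float'

'float'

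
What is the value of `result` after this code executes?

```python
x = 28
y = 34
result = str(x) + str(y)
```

x = 28; y = 34; result = '2834'

'2834'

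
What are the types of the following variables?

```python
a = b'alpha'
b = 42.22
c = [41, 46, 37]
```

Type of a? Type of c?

a is assigned a bytes literal (b'...' prefix); c is assigned a list literal (square brackets)

bytes, list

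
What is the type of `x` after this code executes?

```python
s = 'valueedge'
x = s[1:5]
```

Slicing a str returns str

str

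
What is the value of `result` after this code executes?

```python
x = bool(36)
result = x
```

x = True; result = True

True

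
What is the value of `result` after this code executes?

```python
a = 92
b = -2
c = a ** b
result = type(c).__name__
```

a is int; b is int; c is float; result = 'float'

'float'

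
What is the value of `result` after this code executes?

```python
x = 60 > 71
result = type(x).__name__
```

x is bool; result = 'bool'

'bool'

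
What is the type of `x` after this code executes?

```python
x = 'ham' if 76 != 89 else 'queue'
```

Both branches of conditional are str

str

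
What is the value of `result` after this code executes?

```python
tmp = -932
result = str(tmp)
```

tmp = -932; result = '-932'

'-932'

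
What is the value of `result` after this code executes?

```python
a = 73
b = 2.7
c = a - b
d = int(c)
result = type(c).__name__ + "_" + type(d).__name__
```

a is int; b is float; c is float; d is int; result = 'float_int'

'float_int'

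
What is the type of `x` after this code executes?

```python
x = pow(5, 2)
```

pow(int, int) returns int

int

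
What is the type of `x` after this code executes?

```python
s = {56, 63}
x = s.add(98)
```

set.add() returns None (mutates in place)

NoneType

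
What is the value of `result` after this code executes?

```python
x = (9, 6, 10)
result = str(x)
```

x = (9, 6, 10); result = '(9, 6, 10)'

'(9, 6, 10)'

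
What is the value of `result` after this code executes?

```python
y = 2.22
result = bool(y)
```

y = 2.22; result = True

True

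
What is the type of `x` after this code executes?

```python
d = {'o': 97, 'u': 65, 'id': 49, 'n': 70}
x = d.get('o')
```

dict.get() returns value type when found

int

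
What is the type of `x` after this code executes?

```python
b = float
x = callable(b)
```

callable() returns bool

bool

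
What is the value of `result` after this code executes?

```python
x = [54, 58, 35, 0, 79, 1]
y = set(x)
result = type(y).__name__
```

x is list; y is set; result = 'set'

'set'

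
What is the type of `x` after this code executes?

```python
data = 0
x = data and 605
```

'and' returns first falsy value (0 is int)

int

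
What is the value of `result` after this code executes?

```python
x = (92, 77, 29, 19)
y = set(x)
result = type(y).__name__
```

x is tuple; y is set; result = 'set'

'set'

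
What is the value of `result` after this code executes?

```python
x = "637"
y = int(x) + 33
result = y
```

x = '637'; y = 670; result = 670

670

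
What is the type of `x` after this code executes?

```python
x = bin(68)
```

bin() returns str representation

str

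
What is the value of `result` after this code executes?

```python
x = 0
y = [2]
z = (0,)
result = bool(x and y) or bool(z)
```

x = 0; y = [2]; z = (0,); result = True

True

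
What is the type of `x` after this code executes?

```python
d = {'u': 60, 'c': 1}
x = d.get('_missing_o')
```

dict.get() returns None when key not found

NoneType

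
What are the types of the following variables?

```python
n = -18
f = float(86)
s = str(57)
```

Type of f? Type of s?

f is assigned the result of calling float(), which returns a float; s is assigned the result of calling str(), which returns a str

float, str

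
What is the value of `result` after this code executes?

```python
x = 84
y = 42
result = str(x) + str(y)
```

x = 84; y = 42; result = '8442'

'8442'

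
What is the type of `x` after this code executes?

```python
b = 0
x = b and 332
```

'and' returns first falsy value (0 is int)

int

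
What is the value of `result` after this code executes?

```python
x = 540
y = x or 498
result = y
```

x = 540; y = 540; result = 540

540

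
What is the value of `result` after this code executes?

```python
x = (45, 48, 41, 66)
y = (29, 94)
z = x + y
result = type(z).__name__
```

x is tuple; y is tuple; z is tuple; result = 'tuple'

'tuple'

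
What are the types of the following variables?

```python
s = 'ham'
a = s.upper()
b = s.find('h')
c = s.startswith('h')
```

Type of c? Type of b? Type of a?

startswith() returns bool; find() returns int; upper() returns str

bool, int, str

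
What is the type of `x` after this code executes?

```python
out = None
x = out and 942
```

'and' returns first falsy value (None)

NoneType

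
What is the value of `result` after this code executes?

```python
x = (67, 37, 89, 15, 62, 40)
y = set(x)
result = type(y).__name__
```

x is tuple; y is set; result = 'set'

'set'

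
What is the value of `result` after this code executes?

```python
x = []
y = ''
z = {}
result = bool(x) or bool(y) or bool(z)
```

x = []; y = ''; z = {}; result = False

False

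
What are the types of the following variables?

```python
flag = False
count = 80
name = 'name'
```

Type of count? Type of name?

count is assigned a bare integer (no decimal point), so it is an int; name is assigned a quoted string literal, so it is a str

int, str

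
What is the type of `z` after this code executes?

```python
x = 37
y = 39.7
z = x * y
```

int * float = float

float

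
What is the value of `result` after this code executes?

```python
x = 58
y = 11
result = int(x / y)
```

x = 58; y = 11; result = 5

5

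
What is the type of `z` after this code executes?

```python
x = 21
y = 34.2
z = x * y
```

int * float = float

float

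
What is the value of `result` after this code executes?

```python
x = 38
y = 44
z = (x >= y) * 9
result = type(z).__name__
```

x is int; y is int; z is int; result = 'int'

'int'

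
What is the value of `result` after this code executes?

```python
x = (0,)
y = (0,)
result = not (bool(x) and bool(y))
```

x = (0,); y = (0,); result = False

False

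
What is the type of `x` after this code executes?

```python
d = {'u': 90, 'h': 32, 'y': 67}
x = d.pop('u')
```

dict.pop() returns the value

int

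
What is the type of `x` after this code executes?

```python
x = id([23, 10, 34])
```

id() returns int

int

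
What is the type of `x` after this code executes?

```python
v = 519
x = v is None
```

'is' comparison returns bool

bool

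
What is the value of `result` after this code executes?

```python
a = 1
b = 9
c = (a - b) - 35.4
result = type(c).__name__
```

a is int; b is int; c is float; result = 'float'

'float'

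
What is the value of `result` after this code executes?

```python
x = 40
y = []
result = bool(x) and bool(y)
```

x = 40; y = []; result = False

False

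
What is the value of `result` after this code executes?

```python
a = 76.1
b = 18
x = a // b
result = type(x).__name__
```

a is float; b is int; x is float; result = 'float'

'float'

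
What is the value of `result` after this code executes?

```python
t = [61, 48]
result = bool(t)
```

t = [61, 48]; result = True

True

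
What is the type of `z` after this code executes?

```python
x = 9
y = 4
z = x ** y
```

positive int ** positive int = int

int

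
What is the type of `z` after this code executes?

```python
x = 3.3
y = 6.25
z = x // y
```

float // float = float

float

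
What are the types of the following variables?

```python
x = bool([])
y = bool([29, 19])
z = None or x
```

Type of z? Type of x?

None or bool returns the bool; bool() returns bool

bool, bool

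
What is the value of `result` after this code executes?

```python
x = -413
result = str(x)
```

x = -413; result = '-413'

'-413'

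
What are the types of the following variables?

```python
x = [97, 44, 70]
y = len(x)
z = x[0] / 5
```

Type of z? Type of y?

int / int = float; len() returns int

float, int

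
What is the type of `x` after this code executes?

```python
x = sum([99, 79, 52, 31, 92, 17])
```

sum() of ints returns int

int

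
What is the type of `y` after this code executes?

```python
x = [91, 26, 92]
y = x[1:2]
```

Slicing a list returns a list

list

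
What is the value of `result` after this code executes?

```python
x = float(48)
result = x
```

x = 48.0; result = 48.0

48.0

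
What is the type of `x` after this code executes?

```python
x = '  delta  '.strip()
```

str.strip() returns str

str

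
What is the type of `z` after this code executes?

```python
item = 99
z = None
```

None has type NoneType

NoneType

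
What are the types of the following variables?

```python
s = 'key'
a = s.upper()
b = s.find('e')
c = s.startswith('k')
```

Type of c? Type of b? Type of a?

startswith() returns bool; find() returns int; upper() returns str

bool, int, str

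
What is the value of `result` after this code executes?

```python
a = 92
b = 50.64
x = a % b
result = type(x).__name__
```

a is int; b is float; x is float; result = 'float'

'float'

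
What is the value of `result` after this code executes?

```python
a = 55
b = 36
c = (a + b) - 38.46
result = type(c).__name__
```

a is int; b is int; c is float; result = 'float'

'float'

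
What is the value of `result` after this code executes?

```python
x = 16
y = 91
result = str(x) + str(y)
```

x = 16; y = 91; result = '1691'

'1691'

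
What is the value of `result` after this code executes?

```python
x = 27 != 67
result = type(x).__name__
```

x is bool; result = 'bool'

'bool'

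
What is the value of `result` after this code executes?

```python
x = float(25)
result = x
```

x = 25.0; result = 25.0

25.0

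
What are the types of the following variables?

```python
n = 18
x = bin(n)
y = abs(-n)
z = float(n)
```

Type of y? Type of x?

abs() of int returns int; bin() returns str

int, str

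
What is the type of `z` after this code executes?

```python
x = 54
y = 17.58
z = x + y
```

int + float = float

float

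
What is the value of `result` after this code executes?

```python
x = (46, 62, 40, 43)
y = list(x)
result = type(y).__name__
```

x is tuple; y is list; result = 'list'

'list'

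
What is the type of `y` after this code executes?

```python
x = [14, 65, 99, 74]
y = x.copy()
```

list.copy() returns list

list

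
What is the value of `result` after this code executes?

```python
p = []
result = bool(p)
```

p = []; result = False

False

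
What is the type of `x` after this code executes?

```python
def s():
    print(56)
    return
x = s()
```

Bare return returns None

NoneType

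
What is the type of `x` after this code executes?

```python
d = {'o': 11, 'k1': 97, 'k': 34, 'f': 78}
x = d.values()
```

.values() returns dict_values view

dict_values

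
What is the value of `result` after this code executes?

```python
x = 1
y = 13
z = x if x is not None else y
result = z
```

x = 1; y = 13; z = 1; result = 1

1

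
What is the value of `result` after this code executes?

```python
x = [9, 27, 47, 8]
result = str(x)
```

x = [9, 27, 47, 8]; result = '[9, 27, 47, 8]'

'[9, 27, 47, 8]'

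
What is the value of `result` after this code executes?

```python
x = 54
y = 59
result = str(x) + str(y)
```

x = 54; y = 59; result = '5459'

'5459'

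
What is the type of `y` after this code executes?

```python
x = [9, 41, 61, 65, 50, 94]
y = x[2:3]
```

Slicing a list returns a list

list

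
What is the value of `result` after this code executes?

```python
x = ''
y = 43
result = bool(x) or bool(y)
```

x = ''; y = 43; result = True

True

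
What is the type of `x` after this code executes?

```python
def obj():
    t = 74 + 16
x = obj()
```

Function without return returns None

NoneType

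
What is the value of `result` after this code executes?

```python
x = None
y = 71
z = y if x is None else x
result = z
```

x = None; y = 71; z = 71; result = 71

71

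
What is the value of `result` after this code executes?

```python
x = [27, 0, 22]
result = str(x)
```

x = [27, 0, 22]; result = '[27, 0, 22]'

'[27, 0, 22]'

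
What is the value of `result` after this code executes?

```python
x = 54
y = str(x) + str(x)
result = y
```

x = 54; y = '5454'; result = '5454'

'5454'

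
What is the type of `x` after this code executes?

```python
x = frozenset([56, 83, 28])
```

frozenset() returns frozenset

frozenset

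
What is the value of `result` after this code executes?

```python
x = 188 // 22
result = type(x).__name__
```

x is int; result = 'int'

'int'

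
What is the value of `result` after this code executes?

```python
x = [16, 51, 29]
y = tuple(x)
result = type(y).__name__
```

x is list; y is tuple; result = 'tuple'

'tuple'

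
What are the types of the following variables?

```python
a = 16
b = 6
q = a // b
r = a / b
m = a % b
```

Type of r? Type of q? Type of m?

/ returns float; // returns int; % of ints returns int

float, int, int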